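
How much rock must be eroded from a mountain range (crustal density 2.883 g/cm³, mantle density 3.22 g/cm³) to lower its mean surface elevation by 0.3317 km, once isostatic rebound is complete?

3.17 km

Net drop Δ = e − u = e − e ρ_c/ρ_m = e (ρ_m − ρ_c)/ρ_m.
e = Δ ρ_m/(ρ_m − ρ_c) = 0.3317 km × 3.22/0.337 = 3.17 km.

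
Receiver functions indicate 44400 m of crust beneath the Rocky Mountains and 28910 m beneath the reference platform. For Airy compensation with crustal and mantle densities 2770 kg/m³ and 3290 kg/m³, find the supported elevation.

Excess crust Δ = 44400 m − 28910 m = 15490 m, split between elevation h and root r with h + r = Δ.
Airy balance ρ_c h = (ρ_m − ρ_c) r gives r = h ρ_c/(ρ_m − ρ_c), so h (1 + ρ_c/(ρ_m − ρ_c)) = Δ, i.e. h = Δ (ρ_m − ρ_c)/ρ_m.
h = 15490 m × 520/3290 = 2450 m.

2450 m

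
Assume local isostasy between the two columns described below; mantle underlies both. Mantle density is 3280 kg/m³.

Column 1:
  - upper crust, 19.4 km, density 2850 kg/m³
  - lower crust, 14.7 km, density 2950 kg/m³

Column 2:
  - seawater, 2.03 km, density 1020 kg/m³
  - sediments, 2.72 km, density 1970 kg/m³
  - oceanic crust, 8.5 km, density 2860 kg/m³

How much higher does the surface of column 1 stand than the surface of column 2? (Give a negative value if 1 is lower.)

0.449 km

For any compensation level in the mantle, the mantle terms cancel and isostasy reduces to e = (Σt_1 − Σt_2) − (Σ(ρt)_1 − Σ(ρt)_2) / ρ_m.
Σt_1 = 34.1 km; Σt_2 = 13.25 km; Σ(ρt)_1 = 98655; Σ(ρt)_2 = 31739 (in km·kg/m³).
e = (34.1 − 13.25) − (98655 − 31739) / 3280 = 0.449 km.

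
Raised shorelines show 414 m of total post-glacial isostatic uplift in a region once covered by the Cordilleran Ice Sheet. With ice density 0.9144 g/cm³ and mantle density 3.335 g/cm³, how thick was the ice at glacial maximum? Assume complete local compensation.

1510 m

u = t ρ_ice/ρ_m → t = u ρ_m/ρ_ice = 414 m × 3.335/0.9144 = 1510 m.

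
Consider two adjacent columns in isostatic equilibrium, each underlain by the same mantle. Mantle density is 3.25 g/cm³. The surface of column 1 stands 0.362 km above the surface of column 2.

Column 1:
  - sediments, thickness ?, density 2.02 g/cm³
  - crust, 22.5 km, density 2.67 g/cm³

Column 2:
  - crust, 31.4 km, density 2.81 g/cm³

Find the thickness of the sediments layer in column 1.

1.58 km

Take the compensation level at the base of the deeper column (depth z_c below the surface of column 1) and equate Σ ρ_i t_i down to z_c; mantle fills any gap and the z_c terms cancel.
Column 1: x×2.02 + 22.5×2.67 + (z_c − 22.5 − x)×3.25
Column 2: 0.362×0 + 31.4×2.81 + (z_c − 0.362 − 31.4)×3.25
The z_c×3.25 term appears on both sides and cancels. Collect the known terms of each column as K = Σ(ρt)_known − 3.25 × (depth of known layers): K_1 = 60.075 − 3.25×22.5 = −13.05; K_2 = 88.234 − 3.25×(0.362 + 31.4) = −14.9925.
Balance: K_1 − x×(3.25 − 2.02) = K_2, so x = (K_1 − K_2)/(3.25 − 2.02) = 1.9425/1.23 = 1.58 km.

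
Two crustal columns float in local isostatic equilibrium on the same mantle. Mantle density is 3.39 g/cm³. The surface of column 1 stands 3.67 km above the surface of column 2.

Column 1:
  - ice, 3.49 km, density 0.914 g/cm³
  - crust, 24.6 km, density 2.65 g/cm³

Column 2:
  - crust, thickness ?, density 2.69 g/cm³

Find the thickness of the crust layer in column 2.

Take the compensation level at the base of the deeper column (depth z_c below the surface of column 1) and equate Σ ρ_i t_i down to z_c; mantle fills any gap and the z_c terms cancel.
Column 1: 3.49×0.914 + 24.6×2.65 + (z_c − 28.09)×3.39
Column 2: 3.67×0 + x×2.69 + (z_c − 3.67 − 0 − x)×3.39
The z_c×3.39 term appears on both sides and cancels. Collect the known terms of each column as K = Σ(ρt)_known − 3.39 × (depth of known layers): K_1 = 68.37986 − 3.39×28.09 = −26.84524; K_2 = 0 − 3.39×(3.67 + 0) = −12.4413.
Balance: K_1 = K_2 − x×(3.39 − 2.69), so x = (K_2 − K_1)/(3.39 − 2.69) = 14.4039/0.7 = 20.6 km.

20.6 km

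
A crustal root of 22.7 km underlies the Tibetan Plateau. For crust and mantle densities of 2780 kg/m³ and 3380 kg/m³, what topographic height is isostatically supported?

4.9 km

For local isostatic compensation: ρ_c h = (ρ_m − ρ_c) r.
h = r (ρ_m − ρ_c) / ρ_c = 22.7 km × (3380 − 2780) / 2780 = 4.9 km.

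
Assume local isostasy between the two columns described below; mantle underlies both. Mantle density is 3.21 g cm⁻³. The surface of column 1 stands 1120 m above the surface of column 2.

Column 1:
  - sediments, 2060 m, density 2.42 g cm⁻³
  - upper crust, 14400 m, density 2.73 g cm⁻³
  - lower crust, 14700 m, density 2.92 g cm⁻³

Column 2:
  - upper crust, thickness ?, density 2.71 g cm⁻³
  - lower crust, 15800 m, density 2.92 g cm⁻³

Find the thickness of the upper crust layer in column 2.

9250 m

Take the compensation level at the base of the deeper column (depth z_c below the surface of column 1) and equate Σ ρ_i t_i down to z_c; mantle fills any gap and the z_c terms cancel.
Column 1: 2060×2.42 + 14400×2.73 + 14700×2.92 + (z_c − 31160)×3.21
Column 2: 1120×0 + x×2.71 + 15800×2.92 + (z_c − 1120 − 15800 − x)×3.21
The z_c×3.21 term appears on both sides and cancels. Collect the known terms of each column as K = Σ(ρt)_known − 3.21 × (depth of known layers): K_1 = 87221.2 − 3.21×31160 = −12802.4; K_2 = 46136 − 3.21×(1120 + 15800) = −8177.2.
Balance: K_1 = K_2 − x×(3.21 − 2.71), so x = (K_2 − K_1)/(3.21 − 2.71) = 4625.2/0.5 = 9250 m.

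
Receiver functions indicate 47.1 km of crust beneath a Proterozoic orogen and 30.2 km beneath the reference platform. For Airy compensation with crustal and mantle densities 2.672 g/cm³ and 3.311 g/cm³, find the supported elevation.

Excess crust Δ = 47.1 km − 30.2 km = 16.9 km, split between elevation h and root r with h + r = Δ.
Airy balance ρ_c h = (ρ_m − ρ_c) r gives r = h ρ_c/(ρ_m − ρ_c), so h (1 + ρ_c/(ρ_m − ρ_c)) = Δ, i.e. h = Δ (ρ_m − ρ_c)/ρ_m.
h = 16.9 km × 0.639/3.311 = 3.26 km.

3.26 km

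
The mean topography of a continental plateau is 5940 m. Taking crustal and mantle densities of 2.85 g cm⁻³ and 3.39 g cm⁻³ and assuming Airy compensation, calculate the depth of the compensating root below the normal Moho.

Balancing pressure at the compensation depth: the weight of the topography is balanced by the buoyancy of the root, ρ_c h = (ρ_m − ρ_c) r.
r = h · ρ_c / (ρ_m − ρ_c) = 5940 m × 2.85 / (3.39 − 2.85) = 31400 m.

31400 m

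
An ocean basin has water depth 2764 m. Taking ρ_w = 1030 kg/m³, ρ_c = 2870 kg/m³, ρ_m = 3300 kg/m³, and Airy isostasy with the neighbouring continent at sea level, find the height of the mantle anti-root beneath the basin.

In Airy isostatic equilibrium: replacing crust with seawater at the top is compensated by replacing crust with mantle at the base: d (ρ_c − ρ_w) = a (ρ_m − ρ_c).
a = d (ρ_c − ρ_w)/(ρ_m − ρ_c) = 2764 m × 1840/430 = 11800 m.

11800 m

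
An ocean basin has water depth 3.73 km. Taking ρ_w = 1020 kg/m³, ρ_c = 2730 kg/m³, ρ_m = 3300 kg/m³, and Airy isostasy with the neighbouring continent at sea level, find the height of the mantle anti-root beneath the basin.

By Archimedes' principle applied to the lithosphere: replacing crust with seawater at the top is compensated by replacing crust with mantle at the base: d (ρ_c − ρ_w) = a (ρ_m − ρ_c).
a = d (ρ_c − ρ_w)/(ρ_m − ρ_c) = 3.73 km × 1710/570 = 11.2 km.

11.2 km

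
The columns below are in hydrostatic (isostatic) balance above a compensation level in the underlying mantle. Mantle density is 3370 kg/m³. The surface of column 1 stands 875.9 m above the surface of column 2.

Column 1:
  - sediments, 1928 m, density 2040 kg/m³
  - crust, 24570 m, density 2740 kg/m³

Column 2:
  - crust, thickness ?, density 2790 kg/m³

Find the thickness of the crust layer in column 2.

Take the compensation level at the base of the deeper column (depth z_c below the surface of column 1) and equate Σ ρ_i t_i down to z_c; mantle fills any gap and the z_c terms cancel.
Column 1: 1928×2040 + 24570×2740 + (z_c − 26498)×3370
Column 2: 875.9×0 + x×2790 + (z_c − 875.9 − 0 − x)×3370
The z_c×3370 term appears on both sides and cancels. Collect the known terms of each column as K = Σ(ρt)_known − 3370 × (depth of known layers): K_1 = 71254920 − 3370×26498 = −18043340; K_2 = 0 − 3370×(875.9 + 0) = −2951783.
Balance: K_1 = K_2 − x×(3370 − 2790), so x = (K_2 − K_1)/(3370 − 2790) = 15091600/580 = 26000 m.

26000 m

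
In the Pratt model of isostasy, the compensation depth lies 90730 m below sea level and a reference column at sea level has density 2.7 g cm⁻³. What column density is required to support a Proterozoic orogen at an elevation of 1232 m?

Pratt balance: ρ_ref D = ρ (D + h).
ρ = ρ_ref D/(D + h) = 2.7 × 90730 m/(90730 m + 1232 m) = 2.66 g cm⁻³.

2.66 g cm⁻³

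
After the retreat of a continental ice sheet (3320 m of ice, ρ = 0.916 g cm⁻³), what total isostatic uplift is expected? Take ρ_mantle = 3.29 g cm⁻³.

924 m

Removing the load lets mantle flow back in; uplift u satisfies ρ_ice t = ρ_m u.
u = t ρ_ice/ρ_m = 3320 m × 0.916/3.29 = 924 m.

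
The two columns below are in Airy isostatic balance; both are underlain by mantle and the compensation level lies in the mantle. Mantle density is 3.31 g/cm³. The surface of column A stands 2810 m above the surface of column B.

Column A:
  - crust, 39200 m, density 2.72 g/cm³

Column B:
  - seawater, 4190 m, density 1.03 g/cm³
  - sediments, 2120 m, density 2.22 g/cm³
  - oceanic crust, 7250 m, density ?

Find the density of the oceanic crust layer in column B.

3.04 g/cm³

Take the compensation level at the base of the deeper column (depth z_c below the surface of column A) and equate Σ ρ_i t_i down to z_c; mantle fills any gap and the z_c terms cancel.
Column A: 39200×2.72 + (z_c − 39200)×3.31
Column B: 2810×0 + 4190×1.03 + 2120×2.22 + 7250×ρ + (z_c − 2810 − 13560)×3.31
The z_c×3.31 term appears on both sides and cancels. Collect the known terms of each column as K = Σ(ρt)_known − 3.31 × (depth of known layers): K_A = 106624 − 3.31×39200 = −23128; K_B = 9022.1 − 3.31×(2810 + 13560) = −45162.6.
Balance: K_A = K_B + 7250×ρ, so ρ = (K_A − K_B)/7250 = 22034.6/7250 = 3.04 g/cm³.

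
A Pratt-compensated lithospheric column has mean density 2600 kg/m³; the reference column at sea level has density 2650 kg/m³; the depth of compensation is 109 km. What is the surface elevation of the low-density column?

ρ_ref D = ρ (D + h) → h = D (ρ_ref − ρ)/ρ.
h = 109 km × (2650 − 2600)/2600 = 2.1 km.

2.1 km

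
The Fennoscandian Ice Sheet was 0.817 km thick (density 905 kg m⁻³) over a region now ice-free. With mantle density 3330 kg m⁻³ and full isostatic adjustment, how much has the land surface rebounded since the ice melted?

0.222 km

Removing the load lets mantle flow back in; uplift u satisfies ρ_ice t = ρ_m u.
u = t ρ_ice/ρ_m = 0.817 km × 905/3330 = 0.222 km.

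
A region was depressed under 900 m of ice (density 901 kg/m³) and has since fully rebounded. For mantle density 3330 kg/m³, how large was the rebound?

244 m

Removing the load lets mantle flow back in; uplift u satisfies ρ_ice t = ρ_m u.
u = t ρ_ice/ρ_m = 900 m × 901/3330 = 244 m.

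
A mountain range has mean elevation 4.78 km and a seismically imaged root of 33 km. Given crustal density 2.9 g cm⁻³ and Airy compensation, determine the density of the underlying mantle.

3.32 g cm⁻³

Airy balance: ρ_c h = (ρ_m − ρ_c) r → ρ_m = ρ_c (1 + h/r).
ρ_m = 2.9 × (1 + 4.78 km/33 km) = 3.32 g cm⁻³.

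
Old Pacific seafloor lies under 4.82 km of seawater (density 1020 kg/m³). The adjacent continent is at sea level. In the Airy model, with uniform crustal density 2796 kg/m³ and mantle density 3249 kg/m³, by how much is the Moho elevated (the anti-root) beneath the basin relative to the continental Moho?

By Archimedes' principle applied to the lithosphere: replacing crust with seawater at the top is compensated by replacing crust with mantle at the base: d (ρ_c − ρ_w) = a (ρ_m − ρ_c).
a = d (ρ_c − ρ_w)/(ρ_m − ρ_c) = 4.82 km × 1776/453 = 18.9 km.

18.9 km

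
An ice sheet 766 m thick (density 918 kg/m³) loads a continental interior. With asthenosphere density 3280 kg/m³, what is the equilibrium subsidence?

214 m

For local isostatic compensation: the ice load ρ_ice t is balanced by mantle displaced below, ρ_m s.
s = t ρ_ice / ρ_m = 766 m × 918/3280 = 214 m.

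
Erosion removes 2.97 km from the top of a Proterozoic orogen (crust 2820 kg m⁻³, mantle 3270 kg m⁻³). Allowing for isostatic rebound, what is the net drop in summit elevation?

Rebound u = e ρ_c/ρ_m = 2.97 km × 2820/3270 = 2.561 km.
Net surface drop = e − u = 2.97 km − 2.561 km = e (ρ_m − ρ_c)/ρ_m = 0.409 km.

0.409 km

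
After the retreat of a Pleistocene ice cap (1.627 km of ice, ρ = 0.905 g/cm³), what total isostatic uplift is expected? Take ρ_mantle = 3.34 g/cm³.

0.441 km

Removing the load lets mantle flow back in; uplift u satisfies ρ_ice t = ρ_m u.
u = t ρ_ice/ρ_m = 1.627 km × 0.905/3.34 = 0.441 km.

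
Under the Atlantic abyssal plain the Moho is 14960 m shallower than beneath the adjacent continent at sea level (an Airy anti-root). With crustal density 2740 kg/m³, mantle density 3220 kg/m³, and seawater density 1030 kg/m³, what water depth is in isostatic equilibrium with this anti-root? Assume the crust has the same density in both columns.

Replacing a thickness d of crust by seawater at the top must be balanced by replacing crust with mantle at the base: d (ρ_c − ρ_w) = a (ρ_m − ρ_c).
d = a (ρ_m − ρ_c)/(ρ_c − ρ_w) = 14960 m × 480/1710 = 4200 m.

4200 m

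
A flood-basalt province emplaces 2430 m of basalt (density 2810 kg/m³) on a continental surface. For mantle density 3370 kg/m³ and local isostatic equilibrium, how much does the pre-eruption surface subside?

Subaerial loading: s = t ρ_load / ρ_m.
s = 2430 m × 2810/3370 = 2030 m.

2030 m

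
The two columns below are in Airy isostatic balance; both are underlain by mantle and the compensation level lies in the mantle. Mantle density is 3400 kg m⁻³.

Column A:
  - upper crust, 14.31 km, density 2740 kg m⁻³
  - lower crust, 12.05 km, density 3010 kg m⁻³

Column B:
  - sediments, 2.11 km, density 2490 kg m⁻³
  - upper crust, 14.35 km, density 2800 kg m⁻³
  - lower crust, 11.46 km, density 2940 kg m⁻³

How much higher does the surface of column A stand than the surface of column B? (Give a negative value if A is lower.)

−0.488 km

For any compensation level in the mantle, the mantle terms cancel and isostasy reduces to e = (Σt_A − Σt_B) − (Σ(ρt)_A − Σ(ρt)_B) / ρ_m.
Σt_A = 26.36 km; Σt_B = 27.92 km; Σ(ρt)_A = 75479.9; Σ(ρt)_B = 79126.3 (in km·kg m⁻³).
e = (26.36 − 27.92) − (75479.9 − 79126.3) / 3400 = −0.488 km.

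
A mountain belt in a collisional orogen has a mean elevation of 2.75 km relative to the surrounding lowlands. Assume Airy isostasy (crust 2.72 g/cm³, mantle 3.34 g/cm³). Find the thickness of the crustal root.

In Airy isostatic equilibrium: the weight of the topography is balanced by the buoyancy of the root, ρ_c h = (ρ_m − ρ_c) r.
r = h · ρ_c / (ρ_m − ρ_c) = 2.75 km × 2.72 / (3.34 − 2.72) = 12.1 km.

12.1 km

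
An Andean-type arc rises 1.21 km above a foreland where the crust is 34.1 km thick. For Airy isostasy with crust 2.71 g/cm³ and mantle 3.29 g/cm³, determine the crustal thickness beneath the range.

41 km

Root depth r = h ρ_c / (ρ_m − ρ_c) = 1.21 km × 2.71 / 0.58 = 5.654 km.
Total thickness = T + h + r = 34.1 km + 1.21 km + 5.654 km = 41 km.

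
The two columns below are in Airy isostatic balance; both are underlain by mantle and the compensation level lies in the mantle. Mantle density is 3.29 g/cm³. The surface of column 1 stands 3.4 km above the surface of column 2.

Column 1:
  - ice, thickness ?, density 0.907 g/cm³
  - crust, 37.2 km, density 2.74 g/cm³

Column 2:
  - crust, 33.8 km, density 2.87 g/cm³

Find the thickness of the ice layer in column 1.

2.07 km

Take the compensation level at the base of the deeper column (depth z_c below the surface of column 1) and equate Σ ρ_i t_i down to z_c; mantle fills any gap and the z_c terms cancel.
Column 1: x×0.907 + 37.2×2.74 + (z_c − 37.2 − x)×3.29
Column 2: 3.4×0 + 33.8×2.87 + (z_c − 3.4 − 33.8)×3.29
The z_c×3.29 term appears on both sides and cancels. Collect the known terms of each column as K = Σ(ρt)_known − 3.29 × (depth of known layers): K_1 = 101.928 − 3.29×37.2 = −20.46; K_2 = 97.006 − 3.29×(3.4 + 33.8) = −25.382.
Balance: K_1 − x×(3.29 − 0.907) = K_2, so x = (K_1 − K_2)/(3.29 − 0.907) = 4.922/2.383 = 2.07 km.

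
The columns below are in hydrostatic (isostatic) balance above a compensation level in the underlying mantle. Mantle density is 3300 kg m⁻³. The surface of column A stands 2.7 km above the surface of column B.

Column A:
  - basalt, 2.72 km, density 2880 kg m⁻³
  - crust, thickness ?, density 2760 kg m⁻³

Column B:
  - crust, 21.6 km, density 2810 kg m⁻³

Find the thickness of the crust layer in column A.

34 km

Take the compensation level at the base of the deeper column (depth z_c below the surface of column A) and equate Σ ρ_i t_i down to z_c; mantle fills any gap and the z_c terms cancel.
Column A: 2.72×2880 + x×2760 + (z_c − 2.72 − x)×3300
Column B: 2.7×0 + 21.6×2810 + (z_c − 2.7 − 21.6)×3300
The z_c×3300 term appears on both sides and cancels. Collect the known terms of each column as K = Σ(ρt)_known − 3300 × (depth of known layers): K_A = 7833.6 − 3300×2.72 = −1142.4; K_B = 60696 − 3300×(2.7 + 21.6) = −19494.
Balance: K_A − x×(3300 − 2760) = K_B, so x = (K_A − K_B)/(3300 − 2760) = 18351.6/540 = 34 km.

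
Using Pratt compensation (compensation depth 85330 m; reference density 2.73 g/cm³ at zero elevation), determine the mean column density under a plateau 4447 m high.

2.59 g/cm³

Pratt balance: ρ_ref D = ρ (D + h).
ρ = ρ_ref D/(D + h) = 2.73 × 85330 m/(85330 m + 4447 m) = 2.59 g/cm³.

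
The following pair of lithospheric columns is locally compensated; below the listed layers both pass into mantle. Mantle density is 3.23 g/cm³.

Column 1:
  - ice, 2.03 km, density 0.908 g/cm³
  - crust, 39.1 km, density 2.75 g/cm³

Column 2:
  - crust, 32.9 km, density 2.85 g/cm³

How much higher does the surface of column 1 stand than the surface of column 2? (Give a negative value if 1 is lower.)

3.4 km

For any compensation level in the mantle, the mantle terms cancel and isostasy reduces to e = (Σt_1 − Σt_2) − (Σ(ρt)_1 − Σ(ρt)_2) / ρ_m.
Σt_1 = 41.13 km; Σt_2 = 32.9 km; Σ(ρt)_1 = 109.36824; Σ(ρt)_2 = 93.765 (in km·g/cm³).
e = (41.13 − 32.9) − (109.36824 − 93.765) / 3.23 = 3.4 km.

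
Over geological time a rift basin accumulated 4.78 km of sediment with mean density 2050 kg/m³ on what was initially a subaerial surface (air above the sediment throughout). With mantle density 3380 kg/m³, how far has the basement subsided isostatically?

Subaerial load: s = t ρ_sed / ρ_m = 4.78 km × 2050/3380 = 2.9 km.

2.9 km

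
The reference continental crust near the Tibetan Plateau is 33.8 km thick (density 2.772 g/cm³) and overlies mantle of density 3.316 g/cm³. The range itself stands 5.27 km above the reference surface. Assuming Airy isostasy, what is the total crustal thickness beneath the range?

Root depth r = h ρ_c / (ρ_m − ρ_c) = 5.27 km × 2.772 / 0.544 = 26.85 km.
Total thickness = T + h + r = 33.8 km + 5.27 km + 26.85 km = 65.9 km.

65.9 km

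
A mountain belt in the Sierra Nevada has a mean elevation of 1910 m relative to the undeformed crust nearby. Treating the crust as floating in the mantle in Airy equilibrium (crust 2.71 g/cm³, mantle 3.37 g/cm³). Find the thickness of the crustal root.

7840 m

Equating mass per unit area of the two columns: the weight of the topography is balanced by the buoyancy of the root, ρ_c h = (ρ_m − ρ_c) r.
r = h · ρ_c / (ρ_m − ρ_c) = 1910 m × 2.71 / (3.37 − 2.71) = 7840 m.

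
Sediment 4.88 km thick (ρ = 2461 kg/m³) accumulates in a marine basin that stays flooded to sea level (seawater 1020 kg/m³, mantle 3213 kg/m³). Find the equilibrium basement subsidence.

3.21 km

Submarine loading: the sediment displaces seawater, and the subsidence is in turn flooded, so s (ρ_m − ρ_w) = t (ρ_sed − ρ_w).
s = 4.88 km × (2461 − 1020) / (3213 − 1020) = 3.21 km.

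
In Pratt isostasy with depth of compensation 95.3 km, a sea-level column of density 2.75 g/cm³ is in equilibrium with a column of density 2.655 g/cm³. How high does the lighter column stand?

3.41 km

ρ_ref D = ρ (D + h) → h = D (ρ_ref − ρ)/ρ.
h = 95.3 km × (2.75 − 2.655)/2.655 = 3.41 km.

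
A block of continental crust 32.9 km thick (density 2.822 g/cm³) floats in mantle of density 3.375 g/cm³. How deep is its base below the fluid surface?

27.5 km

Draft d = t ρ_obj/ρ_fluid = 32.9 km × 2.822/3.375 = 27.5 km.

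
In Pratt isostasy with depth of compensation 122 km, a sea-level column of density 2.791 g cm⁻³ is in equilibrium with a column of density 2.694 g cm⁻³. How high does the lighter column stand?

4.39 km

ρ_ref D = ρ (D + h) → h = D (ρ_ref − ρ)/ρ.
h = 122 km × (2.791 − 2.694)/2.694 = 4.39 km.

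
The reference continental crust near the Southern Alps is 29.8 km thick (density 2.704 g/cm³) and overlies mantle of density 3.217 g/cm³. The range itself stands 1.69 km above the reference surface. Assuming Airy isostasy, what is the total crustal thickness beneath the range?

Root depth r = h ρ_c / (ρ_m − ρ_c) = 1.69 km × 2.704 / 0.513 = 8.908 km.
Total thickness = T + h + r = 29.8 km + 1.69 km + 8.908 km = 40.4 km.

40.4 km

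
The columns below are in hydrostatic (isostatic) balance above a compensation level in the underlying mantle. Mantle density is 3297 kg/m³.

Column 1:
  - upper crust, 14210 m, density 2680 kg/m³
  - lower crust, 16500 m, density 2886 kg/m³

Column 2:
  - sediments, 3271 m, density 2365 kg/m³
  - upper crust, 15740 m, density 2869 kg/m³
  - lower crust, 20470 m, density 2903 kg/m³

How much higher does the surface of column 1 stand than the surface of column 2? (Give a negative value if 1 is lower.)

For any compensation level in the mantle, the mantle terms cancel and isostasy reduces to e = (Σt_1 − Σt_2) − (Σ(ρt)_1 − Σ(ρt)_2) / ρ_m.
Σt_1 = 30710 m; Σt_2 = 39481 m; Σ(ρt)_1 = 85701800; Σ(ρt)_2 = 112318385 (in m·kg/m³).
e = (30710 − 39481) − (85701800 − 112318385) / 3297 = −698 m.

−698 m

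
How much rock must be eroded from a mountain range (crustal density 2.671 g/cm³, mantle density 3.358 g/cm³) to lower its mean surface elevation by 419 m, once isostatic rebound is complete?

Net drop Δ = e − u = e − e ρ_c/ρ_m = e (ρ_m − ρ_c)/ρ_m.
e = Δ ρ_m/(ρ_m − ρ_c) = 419 m × 3.358/0.687 = 2050 m.

2050 m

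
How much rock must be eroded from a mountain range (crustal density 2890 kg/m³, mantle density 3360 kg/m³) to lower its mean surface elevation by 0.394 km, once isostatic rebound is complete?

Net drop Δ = e − u = e − e ρ_c/ρ_m = e (ρ_m − ρ_c)/ρ_m.
e = Δ ρ_m/(ρ_m − ρ_c) = 0.394 km × 3360/470 = 2.82 km.

2.82 km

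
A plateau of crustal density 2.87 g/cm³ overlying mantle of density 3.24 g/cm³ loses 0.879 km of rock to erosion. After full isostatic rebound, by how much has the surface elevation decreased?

Rebound u = e ρ_c/ρ_m = 0.879 km × 2.87/3.24 = 0.7786 km.
Net surface drop = e − u = 0.879 km − 0.7786 km = e (ρ_m − ρ_c)/ρ_m = 0.1 km.

0.1 km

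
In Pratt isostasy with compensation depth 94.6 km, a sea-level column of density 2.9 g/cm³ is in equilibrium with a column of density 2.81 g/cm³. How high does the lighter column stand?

3.03 km

ρ_ref D = ρ (D + h) → h = D (ρ_ref − ρ)/ρ.
h = 94.6 km × (2.9 − 2.81)/2.81 = 3.03 km.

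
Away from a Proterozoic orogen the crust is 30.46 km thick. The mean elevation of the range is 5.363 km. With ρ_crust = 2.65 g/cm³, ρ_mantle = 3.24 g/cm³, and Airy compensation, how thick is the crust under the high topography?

59.9 km

Root depth r = h ρ_c / (ρ_m − ρ_c) = 5.363 km × 2.65 / 0.59 = 24.09 km.
Total thickness = T + h + r = 30.46 km + 5.363 km + 24.09 km = 59.9 km.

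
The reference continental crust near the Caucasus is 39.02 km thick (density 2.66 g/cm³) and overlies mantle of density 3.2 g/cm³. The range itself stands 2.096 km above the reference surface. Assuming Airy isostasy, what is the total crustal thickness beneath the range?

Root depth r = h ρ_c / (ρ_m − ρ_c) = 2.096 km × 2.66 / 0.54 = 10.32 km.
Total thickness = T + h + r = 39.02 km + 2.096 km + 10.32 km = 51.4 km.

51.4 km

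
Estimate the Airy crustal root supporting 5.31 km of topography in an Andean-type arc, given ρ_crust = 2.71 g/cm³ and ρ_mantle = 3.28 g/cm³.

25.2 km

Balancing pressure at the compensation depth: the weight of the topography is balanced by the buoyancy of the root, ρ_c h = (ρ_m − ρ_c) r.
r = h · ρ_c / (ρ_m − ρ_c) = 5.31 km × 2.71 / (3.28 − 2.71) = 25.2 km.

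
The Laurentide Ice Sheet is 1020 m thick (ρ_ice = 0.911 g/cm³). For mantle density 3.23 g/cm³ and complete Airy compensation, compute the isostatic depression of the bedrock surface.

Balancing pressure at the compensation depth: the ice load ρ_ice t is balanced by mantle displaced below, ρ_m s.
s = t ρ_ice / ρ_m = 1020 m × 0.911/3.23 = 288 m.

288 m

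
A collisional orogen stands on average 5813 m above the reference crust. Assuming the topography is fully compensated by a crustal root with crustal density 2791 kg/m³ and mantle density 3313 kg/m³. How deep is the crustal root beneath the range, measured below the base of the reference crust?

31100 m

Balancing pressure at the compensation depth: the weight of the topography is balanced by the buoyancy of the root, ρ_c h = (ρ_m − ρ_c) r.
r = h · ρ_c / (ρ_m − ρ_c) = 5813 m × 2791 / (3313 − 2791) = 31100 m.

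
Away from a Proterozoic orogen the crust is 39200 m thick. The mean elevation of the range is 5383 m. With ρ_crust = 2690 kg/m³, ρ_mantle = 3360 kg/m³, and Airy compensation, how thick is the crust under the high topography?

66200 m

Root depth r = h ρ_c / (ρ_m − ρ_c) = 5383 m × 2690 / 670 = 21610 m.
Total thickness = T + h + r = 39200 m + 5383 m + 21610 m = 66200 m.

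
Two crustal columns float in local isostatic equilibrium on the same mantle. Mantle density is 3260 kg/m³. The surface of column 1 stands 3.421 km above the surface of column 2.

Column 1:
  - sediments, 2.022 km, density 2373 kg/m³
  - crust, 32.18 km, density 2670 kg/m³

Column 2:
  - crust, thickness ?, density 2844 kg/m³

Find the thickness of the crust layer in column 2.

Take the compensation level at the base of the deeper column (depth z_c below the surface of column 1) and equate Σ ρ_i t_i down to z_c; mantle fills any gap and the z_c terms cancel.
Column 1: 2.022×2373 + 32.18×2670 + (z_c − 34.202)×3260
Column 2: 3.421×0 + x×2844 + (z_c − 3.421 − 0 − x)×3260
The z_c×3260 term appears on both sides and cancels. Collect the known terms of each column as K = Σ(ρt)_known − 3260 × (depth of known layers): K_1 = 90718.806 − 3260×34.202 = −20779.714; K_2 = 0 − 3260×(3.421 + 0) = −11152.46.
Balance: K_1 = K_2 − x×(3260 − 2844), so x = (K_2 − K_1)/(3260 − 2844) = 9627.25/416 = 23.1 km.

23.1 km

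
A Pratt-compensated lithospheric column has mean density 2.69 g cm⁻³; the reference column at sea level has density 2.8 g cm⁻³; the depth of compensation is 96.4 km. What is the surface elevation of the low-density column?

3.94 km

ρ_ref D = ρ (D + h) → h = D (ρ_ref − ρ)/ρ.
h = 96.4 km × (2.8 − 2.69)/2.69 = 3.94 km.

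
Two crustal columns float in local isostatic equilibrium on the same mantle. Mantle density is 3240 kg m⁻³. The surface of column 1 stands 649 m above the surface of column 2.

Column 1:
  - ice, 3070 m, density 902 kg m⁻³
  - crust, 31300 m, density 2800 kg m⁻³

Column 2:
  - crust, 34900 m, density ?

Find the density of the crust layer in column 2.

2700 kg m⁻³

Take the compensation level at the base of the deeper column (depth z_c below the surface of column 1) and equate Σ ρ_i t_i down to z_c; mantle fills any gap and the z_c terms cancel.
Column 1: 3070×902 + 31300×2800 + (z_c − 34370)×3240
Column 2: 649×0 + 34900×ρ + (z_c − 649 − 34900)×3240
The z_c×3240 term appears on both sides and cancels. Collect the known terms of each column as K = Σ(ρt)_known − 3240 × (depth of known layers): K_1 = 90409140 − 3240×34370 = −20949660; K_2 = 0 − 3240×(649 + 34900) = −115178760.
Balance: K_1 = K_2 + 34900×ρ, so ρ = (K_1 − K_2)/34900 = 94229100/34900 = 2700 kg m⁻³.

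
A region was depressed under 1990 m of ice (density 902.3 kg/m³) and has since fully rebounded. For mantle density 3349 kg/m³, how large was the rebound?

536 m

Removing the load lets mantle flow back in; uplift u satisfies ρ_ice t = ρ_m u.
u = t ρ_ice/ρ_m = 1990 m × 902.3/3349 = 536 m.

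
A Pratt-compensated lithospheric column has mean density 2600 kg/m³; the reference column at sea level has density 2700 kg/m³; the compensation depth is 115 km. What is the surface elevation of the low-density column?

ρ_ref D = ρ (D + h) → h = D (ρ_ref − ρ)/ρ.
h = 115 km × (2700 − 2600)/2600 = 4.42 km.

4.42 km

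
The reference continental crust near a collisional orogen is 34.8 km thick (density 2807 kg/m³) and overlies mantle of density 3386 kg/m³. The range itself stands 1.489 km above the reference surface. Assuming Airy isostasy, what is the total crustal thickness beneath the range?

43.5 km

Root depth r = h ρ_c / (ρ_m − ρ_c) = 1.489 km × 2807 / 579 = 7.219 km.
Total thickness = T + h + r = 34.8 km + 1.489 km + 7.219 km = 43.5 km.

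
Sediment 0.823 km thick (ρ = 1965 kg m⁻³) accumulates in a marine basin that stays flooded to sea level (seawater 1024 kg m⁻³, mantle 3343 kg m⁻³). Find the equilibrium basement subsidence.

0.334 km

Submarine loading: the sediment displaces seawater, and the subsidence is in turn flooded, so s (ρ_m − ρ_w) = t (ρ_sed − ρ_w).
s = 0.823 km × (1965 − 1024) / (3343 − 1024) = 0.334 km.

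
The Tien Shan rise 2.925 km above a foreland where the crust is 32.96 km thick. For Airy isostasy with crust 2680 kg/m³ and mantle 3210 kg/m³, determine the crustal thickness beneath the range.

50.7 km

Root depth r = h ρ_c / (ρ_m − ρ_c) = 2.925 km × 2680 / 530 = 14.79 km.
Total thickness = T + h + r = 32.96 km + 2.925 km + 14.79 km = 50.7 km.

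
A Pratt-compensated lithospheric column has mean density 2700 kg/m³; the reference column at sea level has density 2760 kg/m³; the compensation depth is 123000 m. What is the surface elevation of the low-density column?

ρ_ref D = ρ (D + h) → h = D (ρ_ref − ρ)/ρ.
h = 123000 m × (2760 − 2700)/2700 = 2730 m.

2730 m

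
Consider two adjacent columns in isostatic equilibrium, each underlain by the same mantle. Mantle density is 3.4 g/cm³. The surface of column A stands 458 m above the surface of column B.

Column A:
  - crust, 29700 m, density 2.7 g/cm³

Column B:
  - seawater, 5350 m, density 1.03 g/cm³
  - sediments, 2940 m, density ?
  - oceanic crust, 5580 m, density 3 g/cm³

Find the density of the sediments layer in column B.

1.93 g/cm³

Take the compensation level at the base of the deeper column (depth z_c below the surface of column A) and equate Σ ρ_i t_i down to z_c; mantle fills any gap and the z_c terms cancel.
Column A: 29700×2.7 + (z_c − 29700)×3.4
Column B: 458×0 + 5350×1.03 + 2940×ρ + 5580×3 + (z_c − 458 − 13870)×3.4
The z_c×3.4 term appears on both sides and cancels. Collect the known terms of each column as K = Σ(ρt)_known − 3.4 × (depth of known layers): K_A = 80190 − 3.4×29700 = −20790; K_B = 22250.5 − 3.4×(458 + 13870) = −26464.7.
Balance: K_A = K_B + 2940×ρ, so ρ = (K_A − K_B)/2940 = 5674.7/2940 = 1.93 g/cm³.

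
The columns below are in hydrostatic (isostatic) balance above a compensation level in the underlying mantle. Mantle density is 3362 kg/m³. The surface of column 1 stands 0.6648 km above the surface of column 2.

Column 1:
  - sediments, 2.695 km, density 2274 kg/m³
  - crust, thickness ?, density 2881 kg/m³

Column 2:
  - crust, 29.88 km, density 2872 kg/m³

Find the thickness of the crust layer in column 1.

Take the compensation level at the base of the deeper column (depth z_c below the surface of column 1) and equate Σ ρ_i t_i down to z_c; mantle fills any gap and the z_c terms cancel.
Column 1: 2.695×2274 + x×2881 + (z_c − 2.695 − x)×3362
Column 2: 0.6648×0 + 29.88×2872 + (z_c − 0.6648 − 29.88)×3362
The z_c×3362 term appears on both sides and cancels. Collect the known terms of each column as K = Σ(ρt)_known − 3362 × (depth of known layers): K_1 = 6128.43 − 3362×2.695 = −2932.16; K_2 = 85815.36 − 3362×(0.6648 + 29.88) = −16876.2576.
Balance: K_1 − x×(3362 − 2881) = K_2, so x = (K_1 − K_2)/(3362 − 2881) = 13944.1/481 = 29 km.

29 km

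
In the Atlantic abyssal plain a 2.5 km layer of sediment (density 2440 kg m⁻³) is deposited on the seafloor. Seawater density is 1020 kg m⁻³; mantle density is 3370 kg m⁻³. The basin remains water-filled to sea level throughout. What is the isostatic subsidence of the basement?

Submarine loading: the sediment displaces seawater, and the subsidence is in turn flooded, so s (ρ_m − ρ_w) = t (ρ_sed − ρ_w).
s = 2.5 km × (2440 − 1020) / (3370 − 1020) = 1.51 km.

1.51 km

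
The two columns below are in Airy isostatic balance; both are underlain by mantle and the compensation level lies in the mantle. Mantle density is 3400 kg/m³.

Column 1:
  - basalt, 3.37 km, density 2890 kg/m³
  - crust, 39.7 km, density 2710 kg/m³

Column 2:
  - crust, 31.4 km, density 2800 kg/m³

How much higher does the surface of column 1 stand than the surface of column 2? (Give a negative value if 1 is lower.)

3.02 km

For any compensation level in the mantle, the mantle terms cancel and isostasy reduces to e = (Σt_1 − Σt_2) − (Σ(ρt)_1 − Σ(ρt)_2) / ρ_m.
Σt_1 = 43.07 km; Σt_2 = 31.4 km; Σ(ρt)_1 = 117326.3; Σ(ρt)_2 = 87920 (in km·kg/m³).
e = (43.07 − 31.4) − (117326.3 − 87920) / 3400 = 3.02 km.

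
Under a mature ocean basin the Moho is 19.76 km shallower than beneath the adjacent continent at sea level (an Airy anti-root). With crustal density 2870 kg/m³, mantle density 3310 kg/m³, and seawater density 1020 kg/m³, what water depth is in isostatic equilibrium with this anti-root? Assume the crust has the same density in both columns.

Replacing a thickness d of crust by seawater at the top must be balanced by replacing crust with mantle at the base: d (ρ_c − ρ_w) = a (ρ_m − ρ_c).
d = a (ρ_m − ρ_c)/(ρ_c − ρ_w) = 19.76 km × 440/1850 = 4.7 km.

4.7 km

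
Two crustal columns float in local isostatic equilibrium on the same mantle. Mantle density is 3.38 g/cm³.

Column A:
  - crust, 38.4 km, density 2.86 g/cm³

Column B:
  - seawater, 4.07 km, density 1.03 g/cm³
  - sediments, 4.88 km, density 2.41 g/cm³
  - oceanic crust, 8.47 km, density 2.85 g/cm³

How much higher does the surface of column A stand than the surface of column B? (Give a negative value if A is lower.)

0.349 km

For any compensation level in the mantle, the mantle terms cancel and isostasy reduces to e = (Σt_A − Σt_B) − (Σ(ρt)_A − Σ(ρt)_B) / ρ_m.
Σt_A = 38.4 km; Σt_B = 17.42 km; Σ(ρt)_A = 109.824; Σ(ρt)_B = 40.0924 (in km·g/cm³).
e = (38.4 − 17.42) − (109.824 − 40.0924) / 3.38 = 0.349 km.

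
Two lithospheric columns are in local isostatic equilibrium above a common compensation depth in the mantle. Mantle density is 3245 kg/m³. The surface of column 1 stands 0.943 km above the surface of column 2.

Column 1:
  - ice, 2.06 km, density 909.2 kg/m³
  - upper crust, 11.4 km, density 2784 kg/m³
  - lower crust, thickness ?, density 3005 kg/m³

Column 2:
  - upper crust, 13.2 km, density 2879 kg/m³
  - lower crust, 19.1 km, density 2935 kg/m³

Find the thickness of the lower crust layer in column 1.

Take the compensation level at the base of the deeper column (depth z_c below the surface of column 1) and equate Σ ρ_i t_i down to z_c; mantle fills any gap and the z_c terms cancel.
Column 1: 2.06×909.2 + 11.4×2784 + x×3005 + (z_c − 13.46 − x)×3245
Column 2: 0.943×0 + 13.2×2879 + 19.1×2935 + (z_c − 0.943 − 32.3)×3245
The z_c×3245 term appears on both sides and cancels. Collect the known terms of each column as K = Σ(ρt)_known − 3245 × (depth of known layers): K_1 = 33610.552 − 3245×13.46 = −10067.148; K_2 = 94061.3 − 3245×(0.943 + 32.3) = −13812.235.
Balance: K_1 − x×(3245 − 3005) = K_2, so x = (K_1 − K_2)/(3245 − 3005) = 3745.09/240 = 15.6 km.

15.6 km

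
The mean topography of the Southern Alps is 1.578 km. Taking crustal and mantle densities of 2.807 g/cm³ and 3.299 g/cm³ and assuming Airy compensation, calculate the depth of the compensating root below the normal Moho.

Isostatic balance requires: the weight of the topography is balanced by the buoyancy of the root, ρ_c h = (ρ_m − ρ_c) r.
r = h · ρ_c / (ρ_m − ρ_c) = 1.578 km × 2.807 / (3.299 − 2.807) = 9 km.

9 km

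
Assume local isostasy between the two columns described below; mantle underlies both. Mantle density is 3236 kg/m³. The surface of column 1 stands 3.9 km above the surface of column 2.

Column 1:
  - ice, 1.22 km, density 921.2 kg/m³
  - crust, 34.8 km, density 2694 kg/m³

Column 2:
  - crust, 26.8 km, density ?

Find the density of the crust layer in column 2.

Take the compensation level at the base of the deeper column (depth z_c below the surface of column 1) and equate Σ ρ_i t_i down to z_c; mantle fills any gap and the z_c terms cancel.
Column 1: 1.22×921.2 + 34.8×2694 + (z_c − 36.02)×3236
Column 2: 3.9×0 + 26.8×ρ + (z_c − 3.9 − 26.8)×3236
The z_c×3236 term appears on both sides and cancels. Collect the known terms of each column as K = Σ(ρt)_known − 3236 × (depth of known layers): K_1 = 94875.064 − 3236×36.02 = −21685.656; K_2 = 0 − 3236×(3.9 + 26.8) = −99345.2.
Balance: K_1 = K_2 + 26.8×ρ, so ρ = (K_1 − K_2)/26.8 = 77659.5/26.8 = 2900 kg/m³.

2900 kg/m³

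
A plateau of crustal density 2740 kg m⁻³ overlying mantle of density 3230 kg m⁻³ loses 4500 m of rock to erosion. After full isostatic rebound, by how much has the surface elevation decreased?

683 m

Rebound u = e ρ_c/ρ_m = 4500 m × 2740/3230 = 3817 m.
Net surface drop = e − u = 4500 m − 3817 m = e (ρ_m − ρ_c)/ρ_m = 683 m.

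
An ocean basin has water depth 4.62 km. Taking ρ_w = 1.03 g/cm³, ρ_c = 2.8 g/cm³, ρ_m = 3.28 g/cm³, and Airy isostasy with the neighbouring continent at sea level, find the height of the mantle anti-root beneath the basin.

17 km

In Airy isostatic equilibrium: replacing crust with seawater at the top is compensated by replacing crust with mantle at the base: d (ρ_c − ρ_w) = a (ρ_m − ρ_c).
a = d (ρ_c − ρ_w)/(ρ_m − ρ_c) = 4.62 km × 1.77/0.48 = 17 km.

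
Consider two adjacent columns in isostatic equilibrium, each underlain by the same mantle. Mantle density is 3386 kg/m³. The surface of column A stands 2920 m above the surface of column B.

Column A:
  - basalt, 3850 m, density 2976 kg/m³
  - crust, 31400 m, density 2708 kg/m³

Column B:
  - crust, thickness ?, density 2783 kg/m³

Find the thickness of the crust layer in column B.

21500 m

Take the compensation level at the base of the deeper column (depth z_c below the surface of column A) and equate Σ ρ_i t_i down to z_c; mantle fills any gap and the z_c terms cancel.
Column A: 3850×2976 + 31400×2708 + (z_c − 35250)×3386
Column B: 2920×0 + x×2783 + (z_c − 2920 − 0 − x)×3386
The z_c×3386 term appears on both sides and cancels. Collect the known terms of each column as K = Σ(ρt)_known − 3386 × (depth of known layers): K_A = 96488800 − 3386×35250 = −22867700; K_B = 0 − 3386×(2920 + 0) = −9887120.
Balance: K_A = K_B − x×(3386 − 2783), so x = (K_B − K_A)/(3386 − 2783) = 12980600/603 = 21500 m.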